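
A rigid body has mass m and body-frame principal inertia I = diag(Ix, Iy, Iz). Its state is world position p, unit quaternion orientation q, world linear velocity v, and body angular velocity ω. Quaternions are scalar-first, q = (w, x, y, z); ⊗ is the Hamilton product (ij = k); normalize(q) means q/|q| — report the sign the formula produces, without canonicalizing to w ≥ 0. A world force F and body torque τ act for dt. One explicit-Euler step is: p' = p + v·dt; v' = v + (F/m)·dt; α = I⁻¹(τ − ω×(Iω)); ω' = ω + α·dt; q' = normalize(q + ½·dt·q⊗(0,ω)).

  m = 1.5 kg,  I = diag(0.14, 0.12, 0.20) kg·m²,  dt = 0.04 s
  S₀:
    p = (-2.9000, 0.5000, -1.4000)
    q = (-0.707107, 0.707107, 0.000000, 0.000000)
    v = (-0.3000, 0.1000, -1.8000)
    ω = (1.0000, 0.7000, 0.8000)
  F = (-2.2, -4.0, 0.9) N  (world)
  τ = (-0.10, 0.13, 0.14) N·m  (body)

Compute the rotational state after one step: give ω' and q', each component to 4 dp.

(τ − ω×Iω)/I = (-1.0343, 1.4833, 0.7700)
new body rate ω' = (0.9586, 0.7593, 0.8308)
q⊗(0,ω) = (-0.7071070, -0.7071070, -1.0606605, -0.0707107)
updated quaternion q' = (-0.7209, 0.6927, -0.0212, -0.0014)

ω' = (0.9586, 0.7593, 0.8308)
q' = (-0.7209, 0.6927, -0.0212, -0.0014)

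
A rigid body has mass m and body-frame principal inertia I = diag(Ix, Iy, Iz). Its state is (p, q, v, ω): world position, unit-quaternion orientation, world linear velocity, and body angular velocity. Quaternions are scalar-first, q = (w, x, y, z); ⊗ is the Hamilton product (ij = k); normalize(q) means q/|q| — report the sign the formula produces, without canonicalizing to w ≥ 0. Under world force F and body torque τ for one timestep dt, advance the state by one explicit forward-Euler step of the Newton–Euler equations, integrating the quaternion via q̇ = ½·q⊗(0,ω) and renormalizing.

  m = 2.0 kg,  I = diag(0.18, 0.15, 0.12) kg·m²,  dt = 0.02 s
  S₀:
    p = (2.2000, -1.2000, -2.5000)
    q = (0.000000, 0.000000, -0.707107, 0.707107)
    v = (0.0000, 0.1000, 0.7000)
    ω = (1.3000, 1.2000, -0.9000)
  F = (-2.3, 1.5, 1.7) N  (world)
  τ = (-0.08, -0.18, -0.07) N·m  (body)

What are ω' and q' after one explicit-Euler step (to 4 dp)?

ω' = (1.2875, 1.1854, -0.9039)
q' = (0.0148, -0.0021, -0.6978, 0.7162)

precession coupling ω×(Iω) = (0.0324, -0.0702, -0.0468)
angular accel α = (-0.6244, -0.7320, -0.1933)
ω' = ω + α·dt = (1.2875, 1.1854, -0.9039)
Hamilton product q⊗(0,ω) = (1.4849247, -0.2121321, 0.9192391, 0.9192391)
updated quaternion q' = (0.0148, -0.0021, -0.6978, 0.7162)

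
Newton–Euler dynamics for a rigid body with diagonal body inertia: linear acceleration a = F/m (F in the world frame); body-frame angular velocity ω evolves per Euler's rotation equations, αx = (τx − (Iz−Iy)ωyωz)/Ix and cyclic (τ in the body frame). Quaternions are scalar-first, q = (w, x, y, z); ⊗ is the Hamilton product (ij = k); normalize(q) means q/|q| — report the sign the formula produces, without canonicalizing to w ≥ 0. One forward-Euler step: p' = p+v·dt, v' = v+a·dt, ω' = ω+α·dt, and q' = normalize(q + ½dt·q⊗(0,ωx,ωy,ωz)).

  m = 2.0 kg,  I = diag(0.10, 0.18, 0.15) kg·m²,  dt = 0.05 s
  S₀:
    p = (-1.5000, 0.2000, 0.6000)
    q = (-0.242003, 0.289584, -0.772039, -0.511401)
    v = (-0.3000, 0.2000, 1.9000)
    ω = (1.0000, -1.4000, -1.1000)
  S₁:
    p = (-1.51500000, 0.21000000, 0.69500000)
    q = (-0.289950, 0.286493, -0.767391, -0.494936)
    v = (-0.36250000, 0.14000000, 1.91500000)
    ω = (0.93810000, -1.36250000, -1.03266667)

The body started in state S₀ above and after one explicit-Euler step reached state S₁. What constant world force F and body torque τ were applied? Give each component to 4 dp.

F = (-2.5000, -2.4000, 0.6000)
τ = (-0.1700, 0.1900, 0.0900)

Δω = ω₁−ω₀ = (-0.06190000, 0.03750000, 0.06733333)
gyro term ω₀×Iω₀ = (-0.0462, 0.0550, -0.1120)
applied torque τ = (-0.1700, 0.1900, 0.0900)
Δv = v₁−v₀ = (-0.06250000, -0.06000000, 0.01500000)
m·(v₁−v₀)/dt = (-2.5000, -2.4000, 0.6000)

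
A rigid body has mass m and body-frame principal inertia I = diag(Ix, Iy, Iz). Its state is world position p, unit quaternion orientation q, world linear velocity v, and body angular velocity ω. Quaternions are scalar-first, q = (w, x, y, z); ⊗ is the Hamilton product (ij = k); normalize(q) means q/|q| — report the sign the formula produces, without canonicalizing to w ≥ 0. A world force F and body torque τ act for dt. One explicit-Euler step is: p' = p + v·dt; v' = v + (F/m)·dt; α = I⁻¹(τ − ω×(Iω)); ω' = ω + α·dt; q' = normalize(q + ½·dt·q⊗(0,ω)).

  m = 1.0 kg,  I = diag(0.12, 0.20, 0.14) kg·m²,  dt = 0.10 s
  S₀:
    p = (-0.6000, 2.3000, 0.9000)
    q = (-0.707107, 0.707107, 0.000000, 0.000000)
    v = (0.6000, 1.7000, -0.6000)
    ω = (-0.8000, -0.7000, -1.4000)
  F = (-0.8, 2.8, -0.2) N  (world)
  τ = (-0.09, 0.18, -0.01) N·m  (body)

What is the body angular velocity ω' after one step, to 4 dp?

(τ − ω×Iω)/I = (-0.2600, 1.0120, -0.3914)
new body rate ω' = (-0.8260, -0.5988, -1.4391)

ω' = (-0.8260, -0.5988, -1.4391)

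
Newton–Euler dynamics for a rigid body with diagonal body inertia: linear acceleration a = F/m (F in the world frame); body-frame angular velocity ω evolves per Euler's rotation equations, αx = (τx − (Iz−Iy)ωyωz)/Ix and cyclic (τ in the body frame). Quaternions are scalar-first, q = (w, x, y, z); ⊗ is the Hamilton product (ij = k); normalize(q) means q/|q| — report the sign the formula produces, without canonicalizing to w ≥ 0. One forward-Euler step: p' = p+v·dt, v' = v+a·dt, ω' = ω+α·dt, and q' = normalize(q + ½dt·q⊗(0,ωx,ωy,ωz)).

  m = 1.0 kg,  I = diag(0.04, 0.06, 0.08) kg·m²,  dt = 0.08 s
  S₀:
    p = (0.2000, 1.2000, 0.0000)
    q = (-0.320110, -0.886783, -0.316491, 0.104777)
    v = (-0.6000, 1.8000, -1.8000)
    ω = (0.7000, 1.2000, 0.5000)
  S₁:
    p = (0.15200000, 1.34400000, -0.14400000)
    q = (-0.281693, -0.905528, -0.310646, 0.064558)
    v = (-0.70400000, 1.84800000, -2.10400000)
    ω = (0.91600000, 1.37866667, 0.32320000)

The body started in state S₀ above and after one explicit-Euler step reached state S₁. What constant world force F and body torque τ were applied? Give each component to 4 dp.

Δv = v₁−v₀ = (-0.10400000, 0.04800000, -0.30400000)
applied force F = (-1.3000, 0.6000, -3.8000)
Δω = ω₁−ω₀ = (0.21600000, 0.17866667, -0.17680000)
I·α + gyro = (0.1200, 0.1200, -0.1600)

F = (-1.3000, 0.6000, -3.8000)
τ = (0.1200, 0.1200, -0.1600)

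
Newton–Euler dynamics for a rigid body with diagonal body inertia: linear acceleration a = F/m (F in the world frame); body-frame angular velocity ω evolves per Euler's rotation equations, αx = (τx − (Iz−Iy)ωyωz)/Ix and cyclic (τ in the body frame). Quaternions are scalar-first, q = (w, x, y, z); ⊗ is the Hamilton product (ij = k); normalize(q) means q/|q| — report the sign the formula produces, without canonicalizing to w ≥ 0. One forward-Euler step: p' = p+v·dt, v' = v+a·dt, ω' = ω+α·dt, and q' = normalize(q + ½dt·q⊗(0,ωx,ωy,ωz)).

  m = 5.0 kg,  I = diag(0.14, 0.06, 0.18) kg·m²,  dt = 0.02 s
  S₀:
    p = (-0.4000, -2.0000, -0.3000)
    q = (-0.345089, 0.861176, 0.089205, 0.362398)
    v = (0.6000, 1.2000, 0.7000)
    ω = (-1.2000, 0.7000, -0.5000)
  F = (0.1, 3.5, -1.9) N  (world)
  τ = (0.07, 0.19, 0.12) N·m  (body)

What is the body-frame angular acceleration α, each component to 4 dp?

precession coupling ω×(Iω) = (-0.0420, -0.0240, 0.0672)
α = I⁻¹(τ − ω×Iω) = (0.8000, 3.5667, 0.2933)

α = (0.8000, 3.5667, 0.2933)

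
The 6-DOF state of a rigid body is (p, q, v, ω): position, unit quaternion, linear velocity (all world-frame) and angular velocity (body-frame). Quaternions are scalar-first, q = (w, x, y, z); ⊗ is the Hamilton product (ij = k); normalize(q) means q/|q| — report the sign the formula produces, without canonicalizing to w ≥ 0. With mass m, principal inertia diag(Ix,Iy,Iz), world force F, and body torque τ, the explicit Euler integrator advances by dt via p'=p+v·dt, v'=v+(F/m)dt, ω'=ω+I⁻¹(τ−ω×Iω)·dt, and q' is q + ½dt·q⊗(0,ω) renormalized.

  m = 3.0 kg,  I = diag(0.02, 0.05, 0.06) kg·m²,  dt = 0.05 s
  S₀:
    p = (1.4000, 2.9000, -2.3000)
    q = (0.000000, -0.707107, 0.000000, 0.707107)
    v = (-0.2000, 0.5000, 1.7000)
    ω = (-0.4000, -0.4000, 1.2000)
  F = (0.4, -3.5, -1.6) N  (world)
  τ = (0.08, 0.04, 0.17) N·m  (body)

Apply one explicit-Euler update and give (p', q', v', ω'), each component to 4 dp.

a = (0.1333, -1.1667, -0.5333)
p' = p + v·dt = (1.3900, 2.9250, -2.2150)
v + (F/m)dt = (-0.1933, 0.4417, 1.6733)
precession coupling ω×(Iω) = (-0.0048, 0.0192, 0.0048)
angular accel α = (4.2400, 0.4160, 2.7533)
ω' = ω + α·dt = (-0.1880, -0.3792, 1.3377)
q⊗(0,ω) = (-1.1313712, 0.2828428, 0.5656856, 0.2828428)
q' = normalize(q + ½dt·q⊗(0,ω)) = (-0.0283, -0.6997, 0.0141, 0.7138)

p' = (1.3900, 2.9250, -2.2150)
q' = (-0.0283, -0.6997, 0.0141, 0.7138)
v' = (-0.1933, 0.4417, 1.6733)
ω' = (-0.1880, -0.3792, 1.3377)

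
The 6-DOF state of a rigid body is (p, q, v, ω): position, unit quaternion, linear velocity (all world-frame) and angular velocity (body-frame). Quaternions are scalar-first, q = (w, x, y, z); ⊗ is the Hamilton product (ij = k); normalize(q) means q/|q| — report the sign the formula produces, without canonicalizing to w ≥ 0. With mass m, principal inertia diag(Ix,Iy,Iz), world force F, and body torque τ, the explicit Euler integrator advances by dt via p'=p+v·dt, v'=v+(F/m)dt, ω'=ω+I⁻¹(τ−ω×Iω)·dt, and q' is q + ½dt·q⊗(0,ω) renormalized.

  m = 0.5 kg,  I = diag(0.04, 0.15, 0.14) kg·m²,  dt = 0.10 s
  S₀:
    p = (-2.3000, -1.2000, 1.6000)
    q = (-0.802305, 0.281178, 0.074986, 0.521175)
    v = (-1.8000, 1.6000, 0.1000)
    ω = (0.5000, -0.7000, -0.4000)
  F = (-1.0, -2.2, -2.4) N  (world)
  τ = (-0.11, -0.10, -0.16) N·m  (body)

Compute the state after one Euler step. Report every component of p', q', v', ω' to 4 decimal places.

p + v·dt = (-2.4800, -1.0400, 1.6100)
v + (F/m)dt = (-2.0000, 1.1600, -0.3800)
ω×(Iω) gyroscopic = (-0.0028, 0.0200, -0.0385)
(τ − ω×Iω)/I = (-2.6800, -0.8000, -0.8679)
ω + α·dt = (0.2320, -0.7800, -0.4868)
2q̇ = q⊗(0,ω) = (0.1203712, -0.0663244, 0.9346722, 0.0866044)
q' = normalize(q + ½dt·q⊗(0,ω)) = (-0.7954, 0.2775, 0.1216, 0.5249)

p' = (-2.4800, -1.0400, 1.6100)
q' = (-0.7954, 0.2775, 0.1216, 0.5249)
v' = (-2.0000, 1.1600, -0.3800)
ω' = (0.2320, -0.7800, -0.4868)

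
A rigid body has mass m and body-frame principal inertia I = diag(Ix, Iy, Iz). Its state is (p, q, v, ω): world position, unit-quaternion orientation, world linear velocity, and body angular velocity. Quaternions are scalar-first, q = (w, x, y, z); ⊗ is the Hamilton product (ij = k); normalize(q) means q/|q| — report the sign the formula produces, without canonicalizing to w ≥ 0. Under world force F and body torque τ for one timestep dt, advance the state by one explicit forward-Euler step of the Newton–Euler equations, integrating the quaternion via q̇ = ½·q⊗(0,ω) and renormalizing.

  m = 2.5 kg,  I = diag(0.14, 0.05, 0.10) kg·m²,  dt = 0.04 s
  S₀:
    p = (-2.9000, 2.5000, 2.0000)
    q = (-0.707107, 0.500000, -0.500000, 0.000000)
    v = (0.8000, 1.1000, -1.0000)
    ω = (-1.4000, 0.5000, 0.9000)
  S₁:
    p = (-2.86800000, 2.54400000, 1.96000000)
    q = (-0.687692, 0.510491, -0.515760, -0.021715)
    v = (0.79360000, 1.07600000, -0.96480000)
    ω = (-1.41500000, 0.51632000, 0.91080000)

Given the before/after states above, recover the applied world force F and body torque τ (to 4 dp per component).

F = (-0.4000, -1.5000, 2.2000)
τ = (-0.0300, -0.0300, 0.0900)

Δv = v₁−v₀ = (-0.00640000, -0.02400000, 0.03520000)
F = m·Δv/dt = (-0.4000, -1.5000, 2.2000)
rate change Δω = (-0.01500000, 0.01632000, 0.01080000)
precession coupling = (0.0225, -0.0504, 0.0630)
applied torque τ = (-0.0300, -0.0300, 0.0900)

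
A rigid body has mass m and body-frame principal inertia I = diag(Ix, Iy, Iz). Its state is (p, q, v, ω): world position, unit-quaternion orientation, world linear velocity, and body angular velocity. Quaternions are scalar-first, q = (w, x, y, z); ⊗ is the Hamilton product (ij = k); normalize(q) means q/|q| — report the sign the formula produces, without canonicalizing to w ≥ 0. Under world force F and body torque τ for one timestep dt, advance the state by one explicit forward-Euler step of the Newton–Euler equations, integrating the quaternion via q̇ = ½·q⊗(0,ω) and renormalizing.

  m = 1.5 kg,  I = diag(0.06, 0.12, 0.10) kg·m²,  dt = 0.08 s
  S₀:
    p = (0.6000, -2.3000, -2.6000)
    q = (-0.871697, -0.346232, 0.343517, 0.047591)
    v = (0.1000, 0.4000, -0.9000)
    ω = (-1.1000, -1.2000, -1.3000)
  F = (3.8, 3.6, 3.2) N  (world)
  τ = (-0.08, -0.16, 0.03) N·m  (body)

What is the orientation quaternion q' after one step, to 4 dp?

q⊗(0,ω) = (0.0932335, 0.5694038, 0.5435847, 1.9265532)
q + ½dt·q⊗(0,ω), renormalized = (-0.8650, -0.3223, 0.3640, 0.1242)

q' = (-0.8650, -0.3223, 0.3640, 0.1242)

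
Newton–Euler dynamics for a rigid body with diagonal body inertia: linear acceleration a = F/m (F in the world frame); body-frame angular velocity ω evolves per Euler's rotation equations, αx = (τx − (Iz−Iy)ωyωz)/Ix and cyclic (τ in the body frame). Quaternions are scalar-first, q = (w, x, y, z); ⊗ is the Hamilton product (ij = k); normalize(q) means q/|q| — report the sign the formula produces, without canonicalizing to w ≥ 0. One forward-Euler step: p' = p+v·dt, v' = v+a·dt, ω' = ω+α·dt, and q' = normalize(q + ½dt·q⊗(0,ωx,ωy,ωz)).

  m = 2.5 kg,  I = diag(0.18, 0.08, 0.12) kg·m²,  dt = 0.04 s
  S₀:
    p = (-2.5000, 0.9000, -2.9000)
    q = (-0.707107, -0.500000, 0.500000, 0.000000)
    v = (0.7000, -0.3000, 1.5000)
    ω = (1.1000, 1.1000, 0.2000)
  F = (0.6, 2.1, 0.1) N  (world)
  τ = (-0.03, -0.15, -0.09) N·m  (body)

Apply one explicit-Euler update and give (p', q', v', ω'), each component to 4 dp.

p' = (-2.4720, 0.8880, -2.8400)
q' = (-0.7068, -0.5133, 0.4862, -0.0248)
v' = (0.7096, -0.2664, 1.5016)
ω' = (1.0914, 1.0184, 0.2103)

linear accel F/m = (0.2400, 0.8400, 0.0400)
new position p' = (-2.4720, 0.8880, -2.8400)
new velocity v' = (0.7096, -0.2664, 1.5016)
α = I⁻¹(τ − ω×Iω) = (-0.2156, -2.0400, 0.2583)
ω + α·dt = (1.0914, 1.0184, 0.2103)
Hamilton product q⊗(0,ω) = (0.0000000, -0.6778177, -0.6778177, -1.2414214)
updated quaternion q' = (-0.7068, -0.5133, 0.4862, -0.0248)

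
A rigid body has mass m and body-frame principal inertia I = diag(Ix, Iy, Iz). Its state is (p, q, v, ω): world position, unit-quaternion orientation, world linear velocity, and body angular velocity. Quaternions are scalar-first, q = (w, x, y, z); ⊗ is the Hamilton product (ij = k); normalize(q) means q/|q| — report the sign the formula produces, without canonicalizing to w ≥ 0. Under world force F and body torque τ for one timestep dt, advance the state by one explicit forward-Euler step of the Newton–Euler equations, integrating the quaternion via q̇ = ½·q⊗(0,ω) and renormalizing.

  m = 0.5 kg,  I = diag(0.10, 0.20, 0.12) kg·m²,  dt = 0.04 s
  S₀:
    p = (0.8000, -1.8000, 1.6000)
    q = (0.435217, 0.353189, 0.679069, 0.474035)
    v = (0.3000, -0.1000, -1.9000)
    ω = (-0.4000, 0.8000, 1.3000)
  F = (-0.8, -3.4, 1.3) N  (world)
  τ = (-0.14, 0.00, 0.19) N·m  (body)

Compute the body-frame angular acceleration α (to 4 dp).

ω×(Iω) gyroscopic = (-0.0832, 0.0104, -0.0320)
α = I⁻¹(τ − ω×Iω) = (-0.5680, -0.0520, 1.8500)

α = (-0.5680, -0.0520, 1.8500)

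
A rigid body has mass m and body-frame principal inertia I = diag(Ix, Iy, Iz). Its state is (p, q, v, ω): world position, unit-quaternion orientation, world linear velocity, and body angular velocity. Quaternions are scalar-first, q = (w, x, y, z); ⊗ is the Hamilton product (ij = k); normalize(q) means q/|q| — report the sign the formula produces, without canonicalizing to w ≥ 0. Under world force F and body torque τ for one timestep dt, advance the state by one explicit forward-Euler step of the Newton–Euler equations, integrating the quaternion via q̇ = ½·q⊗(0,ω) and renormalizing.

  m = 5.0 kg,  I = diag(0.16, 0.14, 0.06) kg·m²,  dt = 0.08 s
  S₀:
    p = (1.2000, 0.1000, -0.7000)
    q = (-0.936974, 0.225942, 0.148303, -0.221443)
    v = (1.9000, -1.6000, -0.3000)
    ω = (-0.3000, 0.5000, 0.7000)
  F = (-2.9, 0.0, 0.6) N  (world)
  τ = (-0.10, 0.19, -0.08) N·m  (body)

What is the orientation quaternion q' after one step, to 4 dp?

q⊗(0,ω) = (0.1486412, 0.4956258, -0.5602135, -0.4984199)
q' = normalize(q + ½dt·q⊗(0,ω)) = (-0.9304, 0.2456, 0.1258, -0.2412)

q' = (-0.9304, 0.2456, 0.1258, -0.2412)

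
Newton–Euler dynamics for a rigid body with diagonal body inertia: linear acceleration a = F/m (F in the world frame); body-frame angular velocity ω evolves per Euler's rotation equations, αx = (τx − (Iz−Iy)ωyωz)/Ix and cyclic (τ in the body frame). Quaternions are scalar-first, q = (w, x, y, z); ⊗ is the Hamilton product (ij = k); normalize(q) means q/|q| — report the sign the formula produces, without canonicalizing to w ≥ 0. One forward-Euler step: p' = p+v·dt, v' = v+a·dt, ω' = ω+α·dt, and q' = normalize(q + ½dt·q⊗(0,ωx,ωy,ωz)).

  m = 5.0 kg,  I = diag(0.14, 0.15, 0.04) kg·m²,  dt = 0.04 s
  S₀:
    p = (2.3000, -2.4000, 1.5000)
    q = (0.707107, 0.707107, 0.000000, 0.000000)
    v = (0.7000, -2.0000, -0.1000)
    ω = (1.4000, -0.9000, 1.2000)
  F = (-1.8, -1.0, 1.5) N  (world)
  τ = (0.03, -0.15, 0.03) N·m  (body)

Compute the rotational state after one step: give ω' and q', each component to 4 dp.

ω' = (1.3746, -0.9848, 1.2426)
q' = (0.6867, 0.7263, -0.0297, 0.0042)

angular accel α = (-0.6343, -2.1200, 1.0650)
new body rate ω' = (1.3746, -0.9848, 1.2426)
2q̇ = q⊗(0,ω) = (-0.9899498, 0.9899498, -1.4849247, 0.2121321)
updated quaternion q' = (0.6867, 0.7263, -0.0297, 0.0042)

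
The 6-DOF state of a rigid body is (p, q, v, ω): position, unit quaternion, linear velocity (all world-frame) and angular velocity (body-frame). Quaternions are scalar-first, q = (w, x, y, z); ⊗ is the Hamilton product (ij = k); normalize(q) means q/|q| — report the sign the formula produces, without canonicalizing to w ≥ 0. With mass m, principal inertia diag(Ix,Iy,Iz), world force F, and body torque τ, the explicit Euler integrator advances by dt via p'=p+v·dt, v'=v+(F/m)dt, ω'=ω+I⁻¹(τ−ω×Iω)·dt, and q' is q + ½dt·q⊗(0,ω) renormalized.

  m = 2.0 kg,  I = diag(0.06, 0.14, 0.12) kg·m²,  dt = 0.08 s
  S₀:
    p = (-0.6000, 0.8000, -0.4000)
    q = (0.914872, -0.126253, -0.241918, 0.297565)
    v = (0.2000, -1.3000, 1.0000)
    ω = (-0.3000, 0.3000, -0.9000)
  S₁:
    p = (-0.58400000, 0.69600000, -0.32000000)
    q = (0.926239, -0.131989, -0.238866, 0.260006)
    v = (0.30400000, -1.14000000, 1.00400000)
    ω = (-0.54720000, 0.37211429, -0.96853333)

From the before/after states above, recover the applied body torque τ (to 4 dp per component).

ω₁ − ω₀ = (-0.24720000, 0.07211429, -0.06853333)
ω₀×(Iω₀) = (0.0054, -0.0162, -0.0072)
applied torque τ = (-0.1800, 0.1100, -0.1100)

τ = (-0.1800, 0.1100, -0.1100)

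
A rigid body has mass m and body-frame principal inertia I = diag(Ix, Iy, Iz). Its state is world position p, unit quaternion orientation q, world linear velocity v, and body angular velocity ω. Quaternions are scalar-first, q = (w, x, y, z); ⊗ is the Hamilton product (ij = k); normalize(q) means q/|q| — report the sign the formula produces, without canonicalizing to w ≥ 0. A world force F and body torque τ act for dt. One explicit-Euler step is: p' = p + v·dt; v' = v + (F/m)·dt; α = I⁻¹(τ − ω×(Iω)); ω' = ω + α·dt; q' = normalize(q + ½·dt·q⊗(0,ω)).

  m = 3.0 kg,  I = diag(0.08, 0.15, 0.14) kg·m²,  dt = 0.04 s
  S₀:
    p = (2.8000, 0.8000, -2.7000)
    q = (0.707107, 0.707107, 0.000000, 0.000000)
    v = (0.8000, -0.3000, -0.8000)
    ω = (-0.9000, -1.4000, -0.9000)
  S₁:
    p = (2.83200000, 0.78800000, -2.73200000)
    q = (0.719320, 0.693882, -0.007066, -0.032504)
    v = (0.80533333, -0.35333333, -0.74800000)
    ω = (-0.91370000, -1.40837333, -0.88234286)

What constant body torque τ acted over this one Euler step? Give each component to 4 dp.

τ = (-0.0400, -0.0800, 0.1500)

rate change Δω = (-0.01370000, -0.00837333, 0.01765714)
I·α + gyro = (-0.0400, -0.0800, 0.1500)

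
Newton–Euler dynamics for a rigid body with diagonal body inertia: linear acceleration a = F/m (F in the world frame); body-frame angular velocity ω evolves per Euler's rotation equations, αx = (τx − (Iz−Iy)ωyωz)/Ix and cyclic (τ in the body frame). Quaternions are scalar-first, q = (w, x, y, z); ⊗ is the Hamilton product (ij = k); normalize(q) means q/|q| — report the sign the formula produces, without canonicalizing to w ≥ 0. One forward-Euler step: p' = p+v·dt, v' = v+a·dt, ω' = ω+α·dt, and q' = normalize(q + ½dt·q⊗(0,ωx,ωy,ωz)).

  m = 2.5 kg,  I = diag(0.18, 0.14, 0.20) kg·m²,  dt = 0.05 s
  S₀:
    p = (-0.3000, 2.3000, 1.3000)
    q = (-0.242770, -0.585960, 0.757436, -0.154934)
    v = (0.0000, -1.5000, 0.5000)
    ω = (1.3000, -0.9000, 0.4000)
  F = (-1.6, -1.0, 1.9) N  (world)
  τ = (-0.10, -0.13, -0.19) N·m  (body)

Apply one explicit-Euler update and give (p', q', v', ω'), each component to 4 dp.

p' = (-0.3000, 2.2250, 1.3250)
q' = (-0.2050, -0.5893, 0.7631, -0.1687)
v' = (-0.0320, -1.5200, 0.5380)
ω' = (1.2782, -0.9427, 0.3408)

gyro term ω×Iω = (-0.0216, -0.0104, 0.0468)
α = I⁻¹(τ − ω×Iω) = (-0.4356, -0.8543, -1.1840)
new body rate ω' = (1.2782, -0.9427, 0.3408)
q⊗(0,ω) = (1.5054140, -0.1520672, 0.2514628, -0.5544108)
q' = normalize(q + ½dt·q⊗(0,ω)) = (-0.2050, -0.5893, 0.7631, -0.1687)
a = (-0.6400, -0.4000, 0.7600)
new position p' = (-0.3000, 2.2250, 1.3250)
v + (F/m)dt = (-0.0320, -1.5200, 0.5380)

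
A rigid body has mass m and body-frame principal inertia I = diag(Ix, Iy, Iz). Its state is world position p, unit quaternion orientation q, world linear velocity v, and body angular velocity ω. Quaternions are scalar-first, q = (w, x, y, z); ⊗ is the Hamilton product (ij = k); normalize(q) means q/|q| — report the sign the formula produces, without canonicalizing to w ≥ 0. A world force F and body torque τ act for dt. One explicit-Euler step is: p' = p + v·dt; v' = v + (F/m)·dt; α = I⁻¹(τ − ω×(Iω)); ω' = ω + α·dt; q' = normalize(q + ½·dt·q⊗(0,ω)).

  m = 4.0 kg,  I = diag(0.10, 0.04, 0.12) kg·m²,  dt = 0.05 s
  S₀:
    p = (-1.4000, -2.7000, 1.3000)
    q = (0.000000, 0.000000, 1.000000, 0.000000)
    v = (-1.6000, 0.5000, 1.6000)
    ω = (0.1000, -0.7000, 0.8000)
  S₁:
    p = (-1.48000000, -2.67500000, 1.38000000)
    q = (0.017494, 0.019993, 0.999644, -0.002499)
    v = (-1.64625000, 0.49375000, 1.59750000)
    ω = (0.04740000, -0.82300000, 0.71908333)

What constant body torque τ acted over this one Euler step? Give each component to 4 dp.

τ = (-0.1500, -0.1000, -0.1900)

rate change Δω = (-0.05260000, -0.12300000, -0.08091667)
gyro term ω₀×Iω₀ = (-0.0448, -0.0016, 0.0042)
applied torque τ = (-0.1500, -0.1000, -0.1900)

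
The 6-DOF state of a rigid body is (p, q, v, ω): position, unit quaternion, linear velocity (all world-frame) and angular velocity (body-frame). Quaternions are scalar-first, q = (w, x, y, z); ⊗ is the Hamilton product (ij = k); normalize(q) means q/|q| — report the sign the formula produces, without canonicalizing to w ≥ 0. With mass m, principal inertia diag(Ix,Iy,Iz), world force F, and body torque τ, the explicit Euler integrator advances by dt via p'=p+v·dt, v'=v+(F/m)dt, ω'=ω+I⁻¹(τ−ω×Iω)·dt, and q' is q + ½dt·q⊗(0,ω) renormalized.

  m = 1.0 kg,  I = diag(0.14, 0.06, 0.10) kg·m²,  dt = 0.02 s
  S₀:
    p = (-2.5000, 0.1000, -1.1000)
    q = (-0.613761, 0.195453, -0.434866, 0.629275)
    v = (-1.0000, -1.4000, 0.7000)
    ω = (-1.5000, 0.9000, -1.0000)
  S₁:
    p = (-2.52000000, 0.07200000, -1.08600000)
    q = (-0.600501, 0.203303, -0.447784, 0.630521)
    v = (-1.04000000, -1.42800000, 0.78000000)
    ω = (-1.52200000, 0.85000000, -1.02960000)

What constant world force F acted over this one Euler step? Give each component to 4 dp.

F = (-2.0000, -1.4000, 4.0000)

velocity change Δv = (-0.04000000, -0.02800000, 0.08000000)
m·(v₁−v₀)/dt = (-2.0000, -1.4000, 4.0000)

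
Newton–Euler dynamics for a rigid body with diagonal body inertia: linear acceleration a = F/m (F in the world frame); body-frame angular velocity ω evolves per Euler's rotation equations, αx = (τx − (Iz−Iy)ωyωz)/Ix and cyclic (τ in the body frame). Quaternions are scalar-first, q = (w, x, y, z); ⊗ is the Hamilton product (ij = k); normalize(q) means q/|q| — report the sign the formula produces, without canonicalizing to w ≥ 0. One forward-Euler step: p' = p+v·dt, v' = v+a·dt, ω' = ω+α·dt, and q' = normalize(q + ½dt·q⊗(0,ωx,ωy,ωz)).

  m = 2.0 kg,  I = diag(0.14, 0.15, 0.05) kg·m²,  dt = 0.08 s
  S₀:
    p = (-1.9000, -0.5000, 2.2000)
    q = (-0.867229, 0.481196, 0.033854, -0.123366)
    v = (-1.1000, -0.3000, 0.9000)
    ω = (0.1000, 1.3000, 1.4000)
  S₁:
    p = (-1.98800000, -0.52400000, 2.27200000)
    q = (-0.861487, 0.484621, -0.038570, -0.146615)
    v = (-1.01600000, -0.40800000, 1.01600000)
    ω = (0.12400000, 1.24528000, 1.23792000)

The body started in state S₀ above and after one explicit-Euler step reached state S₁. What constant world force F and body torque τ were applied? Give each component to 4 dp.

F = (2.1000, -2.7000, 2.9000)
τ = (-0.1400, -0.0900, -0.1000)

ω₁ − ω₀ = (0.02400000, -0.05472000, -0.16208000)
τ = I·(Δω/dt) + ω₀×(Iω₀) = (-0.1400, -0.0900, -0.1000)
Δv = v₁−v₀ = (0.08400000, -0.10800000, 0.11600000)
m·(v₁−v₀)/dt = (2.1000, -2.7000, 2.9000)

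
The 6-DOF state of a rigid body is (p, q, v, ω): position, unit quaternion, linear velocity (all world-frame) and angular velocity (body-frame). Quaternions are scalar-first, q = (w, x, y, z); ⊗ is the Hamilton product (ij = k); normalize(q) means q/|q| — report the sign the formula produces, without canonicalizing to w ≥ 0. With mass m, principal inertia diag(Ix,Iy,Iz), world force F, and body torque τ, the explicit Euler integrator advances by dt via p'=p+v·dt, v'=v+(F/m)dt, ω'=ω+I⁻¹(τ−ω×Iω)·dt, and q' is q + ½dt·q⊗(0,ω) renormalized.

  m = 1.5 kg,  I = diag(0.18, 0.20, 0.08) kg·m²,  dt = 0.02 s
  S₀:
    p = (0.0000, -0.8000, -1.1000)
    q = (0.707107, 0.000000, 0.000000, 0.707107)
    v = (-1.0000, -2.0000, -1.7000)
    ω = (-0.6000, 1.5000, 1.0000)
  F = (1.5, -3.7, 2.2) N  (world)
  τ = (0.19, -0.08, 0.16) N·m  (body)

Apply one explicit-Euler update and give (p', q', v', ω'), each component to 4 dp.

a = (1.0000, -2.4667, 1.4667)
p' = p + v·dt = (-0.0200, -0.8400, -1.1340)
new velocity v' = (-0.9800, -2.0493, -1.6707)
α = I⁻¹(τ − ω×Iω) = (2.0556, -0.1000, 2.2250)
new body rate ω' = (-0.5589, 1.4980, 1.0445)
q⊗(0,ω) = (-0.7071070, -1.4849247, 0.6363963, 0.7071070)
q + ½dt·q⊗(0,ω), renormalized = (0.6999, -0.0148, 0.0064, 0.7140)

p' = (-0.0200, -0.8400, -1.1340)
q' = (0.6999, -0.0148, 0.0064, 0.7140)
v' = (-0.9800, -2.0493, -1.6707)
ω' = (-0.5589, 1.4980, 1.0445)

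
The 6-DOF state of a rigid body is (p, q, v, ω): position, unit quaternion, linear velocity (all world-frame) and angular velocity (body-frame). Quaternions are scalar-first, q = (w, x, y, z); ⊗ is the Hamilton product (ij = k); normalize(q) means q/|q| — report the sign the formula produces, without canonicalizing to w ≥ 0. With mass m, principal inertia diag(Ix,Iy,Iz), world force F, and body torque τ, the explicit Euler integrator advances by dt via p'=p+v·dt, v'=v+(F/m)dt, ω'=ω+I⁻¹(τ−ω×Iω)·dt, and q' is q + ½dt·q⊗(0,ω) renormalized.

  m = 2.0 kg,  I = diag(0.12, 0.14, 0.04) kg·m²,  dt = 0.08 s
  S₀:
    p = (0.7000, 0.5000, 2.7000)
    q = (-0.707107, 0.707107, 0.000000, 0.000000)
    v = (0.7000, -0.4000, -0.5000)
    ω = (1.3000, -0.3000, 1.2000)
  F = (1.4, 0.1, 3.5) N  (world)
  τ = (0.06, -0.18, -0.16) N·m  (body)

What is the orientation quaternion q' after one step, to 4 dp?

2q̇ = q⊗(0,ω) = (-0.9192391, -0.9192391, -0.6363963, -1.0606605)
updated quaternion q' = (-0.7420, 0.6686, -0.0254, -0.0423)

q' = (-0.7420, 0.6686, -0.0254, -0.0423)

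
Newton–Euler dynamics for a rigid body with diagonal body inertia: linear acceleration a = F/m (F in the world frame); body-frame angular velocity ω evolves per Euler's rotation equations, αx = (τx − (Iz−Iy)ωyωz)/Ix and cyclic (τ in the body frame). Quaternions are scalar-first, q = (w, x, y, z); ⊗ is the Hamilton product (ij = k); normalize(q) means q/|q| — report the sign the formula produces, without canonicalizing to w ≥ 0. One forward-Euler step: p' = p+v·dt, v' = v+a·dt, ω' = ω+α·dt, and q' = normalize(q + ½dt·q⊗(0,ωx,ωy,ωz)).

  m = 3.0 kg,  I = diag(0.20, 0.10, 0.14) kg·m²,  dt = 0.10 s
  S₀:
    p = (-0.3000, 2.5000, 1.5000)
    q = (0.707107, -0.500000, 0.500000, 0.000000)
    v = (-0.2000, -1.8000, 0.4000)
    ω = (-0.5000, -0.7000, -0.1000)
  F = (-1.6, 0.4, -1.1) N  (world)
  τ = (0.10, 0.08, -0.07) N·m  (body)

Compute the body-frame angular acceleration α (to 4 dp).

α = (0.4860, 0.7700, -0.2500)

ω×(Iω) gyroscopic = (0.0028, 0.0030, -0.0350)
angular accel α = (0.4860, 0.7700, -0.2500)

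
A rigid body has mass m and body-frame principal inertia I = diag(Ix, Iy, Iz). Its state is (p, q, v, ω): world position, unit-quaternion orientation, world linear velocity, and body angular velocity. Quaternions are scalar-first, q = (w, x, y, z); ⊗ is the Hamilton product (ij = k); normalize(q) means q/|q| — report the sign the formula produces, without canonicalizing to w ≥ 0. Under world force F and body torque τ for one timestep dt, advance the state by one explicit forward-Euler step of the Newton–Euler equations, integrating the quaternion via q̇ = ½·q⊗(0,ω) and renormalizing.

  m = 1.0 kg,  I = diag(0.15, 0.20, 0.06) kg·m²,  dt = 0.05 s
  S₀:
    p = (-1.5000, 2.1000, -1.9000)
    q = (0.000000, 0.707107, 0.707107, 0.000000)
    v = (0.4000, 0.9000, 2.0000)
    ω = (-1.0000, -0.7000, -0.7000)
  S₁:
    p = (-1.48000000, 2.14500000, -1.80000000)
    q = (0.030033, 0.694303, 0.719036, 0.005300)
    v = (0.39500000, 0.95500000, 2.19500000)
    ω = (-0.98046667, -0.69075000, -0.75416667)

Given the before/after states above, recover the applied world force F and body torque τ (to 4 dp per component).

F = (-0.1000, 1.1000, 3.9000)
τ = (-0.0100, 0.1000, -0.0300)

rate change Δω = (0.01953333, 0.00925000, -0.05416667)
I·α + gyro = (-0.0100, 0.1000, -0.0300)
v₁ − v₀ = (-0.00500000, 0.05500000, 0.19500000)
F = m·Δv/dt = (-0.1000, 1.1000, 3.9000)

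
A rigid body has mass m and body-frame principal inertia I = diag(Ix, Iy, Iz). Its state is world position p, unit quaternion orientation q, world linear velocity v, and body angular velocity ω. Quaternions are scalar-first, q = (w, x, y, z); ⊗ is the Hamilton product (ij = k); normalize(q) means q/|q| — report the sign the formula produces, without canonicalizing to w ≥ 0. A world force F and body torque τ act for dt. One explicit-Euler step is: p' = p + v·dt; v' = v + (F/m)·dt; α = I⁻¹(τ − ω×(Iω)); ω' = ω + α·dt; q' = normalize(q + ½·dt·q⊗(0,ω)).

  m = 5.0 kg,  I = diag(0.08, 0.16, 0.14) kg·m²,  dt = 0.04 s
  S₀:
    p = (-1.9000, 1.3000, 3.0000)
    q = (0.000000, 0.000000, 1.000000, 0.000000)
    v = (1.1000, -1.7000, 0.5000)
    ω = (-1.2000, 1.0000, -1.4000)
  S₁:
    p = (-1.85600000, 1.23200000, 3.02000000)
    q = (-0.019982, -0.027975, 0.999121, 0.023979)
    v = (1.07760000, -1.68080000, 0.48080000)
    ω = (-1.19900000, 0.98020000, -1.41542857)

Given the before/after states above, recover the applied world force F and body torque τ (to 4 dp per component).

F = (-2.8000, 2.4000, -2.4000)
τ = (0.0300, -0.1800, -0.1500)

Δv = v₁−v₀ = (-0.02240000, 0.01920000, -0.01920000)
applied force F = (-2.8000, 2.4000, -2.4000)
ω₁ − ω₀ = (0.00100000, -0.01980000, -0.01542857)
applied torque τ = (0.0300, -0.1800, -0.1500)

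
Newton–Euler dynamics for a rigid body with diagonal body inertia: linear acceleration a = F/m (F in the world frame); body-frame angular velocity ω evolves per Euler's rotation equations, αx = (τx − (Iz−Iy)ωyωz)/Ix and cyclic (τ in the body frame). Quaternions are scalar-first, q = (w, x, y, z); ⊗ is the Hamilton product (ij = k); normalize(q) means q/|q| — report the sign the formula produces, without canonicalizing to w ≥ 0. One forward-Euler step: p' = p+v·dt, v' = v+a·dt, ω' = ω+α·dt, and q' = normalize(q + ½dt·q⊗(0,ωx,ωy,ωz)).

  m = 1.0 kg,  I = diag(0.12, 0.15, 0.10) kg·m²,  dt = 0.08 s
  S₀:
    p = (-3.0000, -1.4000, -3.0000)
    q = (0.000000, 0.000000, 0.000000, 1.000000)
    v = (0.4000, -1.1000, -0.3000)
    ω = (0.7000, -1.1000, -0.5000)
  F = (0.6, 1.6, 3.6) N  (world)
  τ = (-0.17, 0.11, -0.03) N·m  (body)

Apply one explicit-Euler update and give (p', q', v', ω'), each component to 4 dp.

p' = (-2.9680, -1.4880, -3.0240)
q' = (0.0200, 0.0439, 0.0280, 0.9984)
v' = (0.4480, -0.9720, -0.0120)
ω' = (0.6050, -1.0376, -0.5055)

new position p' = (-2.9680, -1.4880, -3.0240)
new velocity v' = (0.4480, -0.9720, -0.0120)
ω×(Iω) gyroscopic = (-0.0275, -0.0070, -0.0231)
angular accel α = (-1.1875, 0.7800, -0.0690)
ω' = ω + α·dt = (0.6050, -1.0376, -0.5055)
q⊗(0,ω) = (0.5000000, 1.1000000, 0.7000000, 0.0000000)
q' = normalize(q + ½dt·q⊗(0,ω)) = (0.0200, 0.0439, 0.0280, 0.9984)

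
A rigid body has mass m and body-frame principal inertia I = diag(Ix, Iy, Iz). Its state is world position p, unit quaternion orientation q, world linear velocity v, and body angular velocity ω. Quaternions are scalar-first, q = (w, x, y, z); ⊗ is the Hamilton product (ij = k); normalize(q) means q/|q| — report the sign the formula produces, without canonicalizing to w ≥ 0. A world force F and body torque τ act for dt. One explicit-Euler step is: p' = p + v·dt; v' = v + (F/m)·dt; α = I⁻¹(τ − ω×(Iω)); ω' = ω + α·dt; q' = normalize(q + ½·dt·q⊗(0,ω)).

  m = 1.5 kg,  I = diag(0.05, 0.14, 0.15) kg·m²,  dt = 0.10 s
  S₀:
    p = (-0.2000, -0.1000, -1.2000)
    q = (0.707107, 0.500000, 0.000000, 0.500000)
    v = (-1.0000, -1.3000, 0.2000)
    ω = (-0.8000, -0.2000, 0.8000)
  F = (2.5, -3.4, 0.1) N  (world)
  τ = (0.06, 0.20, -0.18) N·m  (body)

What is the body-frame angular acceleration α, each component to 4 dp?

gyro term ω×Iω = (-0.0016, 0.0640, 0.0144)
(τ − ω×Iω)/I = (1.2320, 0.9714, -1.2960)

α = (1.2320, 0.9714, -1.2960)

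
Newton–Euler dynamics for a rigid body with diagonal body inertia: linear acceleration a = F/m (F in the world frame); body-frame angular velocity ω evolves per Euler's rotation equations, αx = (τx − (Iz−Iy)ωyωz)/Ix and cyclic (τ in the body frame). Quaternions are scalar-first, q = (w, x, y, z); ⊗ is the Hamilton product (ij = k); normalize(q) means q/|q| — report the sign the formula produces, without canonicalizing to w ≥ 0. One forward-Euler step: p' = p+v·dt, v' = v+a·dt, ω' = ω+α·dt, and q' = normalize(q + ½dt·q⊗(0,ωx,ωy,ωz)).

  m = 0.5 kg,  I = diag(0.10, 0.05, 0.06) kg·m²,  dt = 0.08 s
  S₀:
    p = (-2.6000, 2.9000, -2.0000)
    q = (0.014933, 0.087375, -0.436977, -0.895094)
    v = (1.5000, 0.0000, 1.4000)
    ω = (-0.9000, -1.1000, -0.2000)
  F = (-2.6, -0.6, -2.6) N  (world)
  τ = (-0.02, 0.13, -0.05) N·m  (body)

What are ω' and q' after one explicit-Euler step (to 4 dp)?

angular accel α = (-0.2220, 2.4560, -0.0083)
ω + α·dt = (-0.9178, -0.9035, -0.2007)
Hamilton product q⊗(0,ω) = (-0.5810560, -0.9106477, 0.8066333, -0.4923784)
q + ½dt·q⊗(0,ω), renormalized = (-0.0083, 0.0509, -0.4040, -0.9133)

ω' = (-0.9178, -0.9035, -0.2007)
q' = (-0.0083, 0.0509, -0.4040, -0.9133)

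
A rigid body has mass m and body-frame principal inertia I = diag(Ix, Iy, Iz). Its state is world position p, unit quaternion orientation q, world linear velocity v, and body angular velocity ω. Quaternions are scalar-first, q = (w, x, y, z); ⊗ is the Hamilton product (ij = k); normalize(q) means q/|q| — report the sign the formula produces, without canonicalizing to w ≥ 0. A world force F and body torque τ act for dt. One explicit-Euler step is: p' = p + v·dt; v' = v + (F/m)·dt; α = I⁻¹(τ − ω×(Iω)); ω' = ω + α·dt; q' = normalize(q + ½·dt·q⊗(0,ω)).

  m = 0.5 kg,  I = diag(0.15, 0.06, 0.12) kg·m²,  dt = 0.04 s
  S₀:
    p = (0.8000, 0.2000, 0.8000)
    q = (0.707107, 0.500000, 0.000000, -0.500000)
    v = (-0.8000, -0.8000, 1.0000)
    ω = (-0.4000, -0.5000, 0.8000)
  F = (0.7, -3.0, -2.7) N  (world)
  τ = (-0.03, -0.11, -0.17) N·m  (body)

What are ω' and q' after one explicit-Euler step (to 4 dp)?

α = I⁻¹(τ − ω×Iω) = (-0.0400, -1.6733, -1.2667)
new body rate ω' = (-0.4016, -0.5669, 0.7493)
q⊗(0,ω) = (0.6000000, -0.5328428, -0.5535535, 0.3156856)
q' = normalize(q + ½dt·q⊗(0,ω)) = (0.7190, 0.4892, -0.0111, -0.4936)

ω' = (-0.4016, -0.5669, 0.7493)
q' = (0.7190, 0.4892, -0.0111, -0.4936)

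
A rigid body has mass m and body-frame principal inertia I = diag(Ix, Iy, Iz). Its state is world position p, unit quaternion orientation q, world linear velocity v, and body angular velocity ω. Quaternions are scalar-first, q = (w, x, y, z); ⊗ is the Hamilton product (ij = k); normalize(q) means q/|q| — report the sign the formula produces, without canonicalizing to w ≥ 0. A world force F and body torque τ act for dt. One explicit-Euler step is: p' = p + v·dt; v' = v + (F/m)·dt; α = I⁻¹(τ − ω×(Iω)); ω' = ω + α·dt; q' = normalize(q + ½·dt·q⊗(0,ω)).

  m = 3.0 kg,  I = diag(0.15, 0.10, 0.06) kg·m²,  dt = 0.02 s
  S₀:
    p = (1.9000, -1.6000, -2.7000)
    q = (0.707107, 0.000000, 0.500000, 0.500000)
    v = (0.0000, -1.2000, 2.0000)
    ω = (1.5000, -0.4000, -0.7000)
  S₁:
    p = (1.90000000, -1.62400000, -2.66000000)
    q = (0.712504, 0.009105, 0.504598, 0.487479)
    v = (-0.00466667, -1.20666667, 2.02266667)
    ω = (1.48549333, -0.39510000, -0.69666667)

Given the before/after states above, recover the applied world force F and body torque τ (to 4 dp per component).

F = (-0.7000, -1.0000, 3.4000)
τ = (-0.1200, -0.0700, 0.0400)

rate change Δω = (-0.01450667, 0.00490000, 0.00333333)
τ = I·(Δω/dt) + ω₀×(Iω₀) = (-0.1200, -0.0700, 0.0400)
v₁ − v₀ = (-0.00466667, -0.00666667, 0.02266667)
applied force F = (-0.7000, -1.0000, 3.4000)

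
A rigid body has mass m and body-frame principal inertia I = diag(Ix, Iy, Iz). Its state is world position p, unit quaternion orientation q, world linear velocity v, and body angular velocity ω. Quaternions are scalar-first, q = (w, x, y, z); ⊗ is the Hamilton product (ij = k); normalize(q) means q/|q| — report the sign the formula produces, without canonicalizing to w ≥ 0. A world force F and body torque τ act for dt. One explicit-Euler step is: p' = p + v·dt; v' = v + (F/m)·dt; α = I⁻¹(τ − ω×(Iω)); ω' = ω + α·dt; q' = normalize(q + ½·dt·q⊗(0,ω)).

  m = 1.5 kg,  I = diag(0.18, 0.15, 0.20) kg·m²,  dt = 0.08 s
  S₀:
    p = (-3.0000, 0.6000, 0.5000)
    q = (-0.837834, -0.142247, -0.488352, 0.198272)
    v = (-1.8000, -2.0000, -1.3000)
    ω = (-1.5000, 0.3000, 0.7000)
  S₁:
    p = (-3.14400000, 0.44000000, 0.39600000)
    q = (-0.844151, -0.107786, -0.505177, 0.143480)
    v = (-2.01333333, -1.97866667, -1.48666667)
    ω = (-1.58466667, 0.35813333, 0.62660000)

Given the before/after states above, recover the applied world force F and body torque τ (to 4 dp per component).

velocity change Δv = (-0.21333333, 0.02133333, -0.18666667)
applied force F = (-4.0000, 0.4000, -3.5000)
rate change Δω = (-0.08466667, 0.05813333, -0.07340000)
gyro term ω₀×Iω₀ = (0.0105, 0.0210, 0.0135)
applied torque τ = (-0.1800, 0.1300, -0.1700)

F = (-4.0000, 0.4000, -3.5000)
τ = (-0.1800, 0.1300, -0.1700)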